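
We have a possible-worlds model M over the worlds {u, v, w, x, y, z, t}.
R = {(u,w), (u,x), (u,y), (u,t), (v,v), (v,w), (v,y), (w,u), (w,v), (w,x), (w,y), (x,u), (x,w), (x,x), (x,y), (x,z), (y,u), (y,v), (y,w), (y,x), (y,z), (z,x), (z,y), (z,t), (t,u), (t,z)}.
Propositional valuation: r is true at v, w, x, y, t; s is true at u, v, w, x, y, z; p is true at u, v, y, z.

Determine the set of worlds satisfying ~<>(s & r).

Recall that <>ψ holds at a world iff ψ holds at some accessible world.
Let φ = ~<>(s & r). Evaluate φ at each world:
  u (successors {w, x, y, t}): φ is false.
  v (successors {v, w, y}): φ is false.
  w (successors {u, v, x, y}): φ is false.
  x (successors {u, w, x, y, z}): φ is false.
  y (successors {u, v, w, x, z}): φ is false.
  z (successors {x, y, t}): φ is false.
  t (successors {u, z}): φ is true.
For instance, at z:
  At z: <>(s & r) is true, so ~<>(s & r) is false.
    At z: <>(s & r) requires s & r at some successor in {x, y, t}.
      s & r holds at x, so <>(s & r) is true at z.
Satisfying worlds: {t}

t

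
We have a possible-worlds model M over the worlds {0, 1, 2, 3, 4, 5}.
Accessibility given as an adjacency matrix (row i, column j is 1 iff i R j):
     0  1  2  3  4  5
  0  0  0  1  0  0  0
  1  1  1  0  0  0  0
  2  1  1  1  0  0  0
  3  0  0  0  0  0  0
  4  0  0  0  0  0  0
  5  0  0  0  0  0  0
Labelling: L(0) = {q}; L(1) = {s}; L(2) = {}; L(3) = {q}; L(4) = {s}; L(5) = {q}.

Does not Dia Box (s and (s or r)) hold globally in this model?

Let φ = not Dia Box (s and (s or r)). Evaluate φ at each world:
  0 (successors {2}): φ is true.
  1 (successors {0, 1}): φ is true.
  2 (successors {0, 1, 2}): φ is true.
  3 (successors ∅): φ is true.
  4 (successors ∅): φ is true.
  5 (successors ∅): φ is true.
For instance, at 1:
  At 1: Dia Box (s and (s or r)) is false, so not Dia Box (s and (s or r)) is true.
    At 1: Dia Box (s and (s or r)) requires Box (s and (s or r)) at some successor in {0, 1}.
      At 0: Box (s and (s or r)) is false.
      At 1: Box (s and (s or r)) is false.
    So Dia Box (s and (s or r)) is false at 1.

Yes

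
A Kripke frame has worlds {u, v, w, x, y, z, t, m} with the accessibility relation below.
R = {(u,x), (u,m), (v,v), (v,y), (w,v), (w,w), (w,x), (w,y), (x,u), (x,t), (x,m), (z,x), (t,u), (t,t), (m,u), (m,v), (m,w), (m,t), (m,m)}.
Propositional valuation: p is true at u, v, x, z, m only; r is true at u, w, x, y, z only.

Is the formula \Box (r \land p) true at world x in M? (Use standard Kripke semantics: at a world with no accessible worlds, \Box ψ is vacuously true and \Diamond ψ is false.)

Recall that \Box ψ holds at a world iff ψ holds at every accessible world, and \Diamond ψ holds iff ψ holds at some accessible world.
At x: \Box (r \land p) requires r \land p at every successor {u, t, m}.
  r \land p fails at t, so \Box (r \land p) is false at x.

No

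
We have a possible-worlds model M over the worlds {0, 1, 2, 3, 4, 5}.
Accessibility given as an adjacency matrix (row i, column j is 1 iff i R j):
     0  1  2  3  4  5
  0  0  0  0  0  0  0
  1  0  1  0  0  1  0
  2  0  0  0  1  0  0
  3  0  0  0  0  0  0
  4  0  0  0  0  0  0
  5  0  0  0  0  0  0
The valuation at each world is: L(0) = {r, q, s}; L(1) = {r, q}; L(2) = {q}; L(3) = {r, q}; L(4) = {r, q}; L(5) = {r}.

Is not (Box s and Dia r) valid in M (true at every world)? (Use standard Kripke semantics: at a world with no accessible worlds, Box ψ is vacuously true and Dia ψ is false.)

Yes

Let φ = not (Box s and Dia r). Evaluate φ at each world:
  0 (successors ∅): φ is true.
  1 (successors {1, 4}): φ is true.
  2 (successors {3}): φ is true.
  3 (successors ∅): φ is true.
  4 (successors ∅): φ is true.
  5 (successors ∅): φ is true.
For instance, at 2:
  At 2: Box s and Dia r is false, so not (Box s and Dia r) is true.
    At 2: Box s is false, Dia r is true, so Box s and Dia r is false.
      At 2: Box s requires s at every successor {3}.
        s fails at 3, so Box s is false at 2.
      At 2: Dia r requires r at some successor in {3}.
        r holds at 3, so Dia r is true at 2.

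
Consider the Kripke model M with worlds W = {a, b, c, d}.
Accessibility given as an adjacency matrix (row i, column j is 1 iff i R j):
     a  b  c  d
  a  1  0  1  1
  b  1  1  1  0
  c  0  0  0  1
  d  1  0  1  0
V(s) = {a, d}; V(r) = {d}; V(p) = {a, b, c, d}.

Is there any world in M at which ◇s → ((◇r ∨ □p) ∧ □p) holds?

Yes

Let φ = ◇s → ((◇r ∨ □p) ∧ □p). Evaluate φ at each world:
  a (successors {a, c, d}): φ is true.
  b (successors {a, b, c}): φ is true.
  c (successors {d}): φ is true.
  d (successors {a, c}): φ is true.
Detail at a (witness):
  At a: ◇s is true, (◇r ∨ □p) ∧ □p is true, so ◇s → ((◇r ∨ □p) ∧ □p) is true.
    At a: ◇s requires s at some successor in {a, c, d}.
      s holds at a, so ◇s is true at a.
    At a: ◇r ∨ □p is true, □p is true, so (◇r ∨ □p) ∧ □p is true.
      At a: ◇r is true, □p is true, so ◇r ∨ □p is true.
      At a: □p requires p at every successor {a, c, d}.
        At a: p is true.
        At c: p is true.
        At d: p is true.
      So □p is true at a.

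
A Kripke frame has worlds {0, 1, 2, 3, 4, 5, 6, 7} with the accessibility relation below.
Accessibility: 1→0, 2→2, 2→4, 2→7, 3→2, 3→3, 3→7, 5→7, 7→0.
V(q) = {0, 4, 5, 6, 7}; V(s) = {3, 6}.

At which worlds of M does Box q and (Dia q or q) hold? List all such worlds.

Recall that Box ψ holds at a world iff ψ holds at every accessible world, and Dia ψ holds iff ψ holds at some accessible world.
Let φ = Box q and (Dia q or q). Evaluate φ at each world:
  0 (successors ∅): φ is true.
  1 (successors {0}): φ is true.
  2 (successors {2, 4, 7}): φ is false.
  3 (successors {2, 3, 7}): φ is false.
  4 (successors ∅): φ is true.
  5 (successors {7}): φ is true.
  6 (successors ∅): φ is true.
  7 (successors {0}): φ is true.
For instance, at 2:
  At 2: Box q is false, Dia q or q is true, so Box q and (Dia q or q) is false.
    At 2: Box q requires q at every successor {2, 4, 7}.
      q fails at 2, so Box q is false at 2.
    At 2: Dia q is true, q is false, so Dia q or q is true.
      At 2: Dia q requires q at some successor in {2, 4, 7}.
        q holds at 4, so Dia q is true at 2.
Satisfying worlds: {0, 1, 4, 5, 6, 7}

0, 1, 4, 5, 6, 7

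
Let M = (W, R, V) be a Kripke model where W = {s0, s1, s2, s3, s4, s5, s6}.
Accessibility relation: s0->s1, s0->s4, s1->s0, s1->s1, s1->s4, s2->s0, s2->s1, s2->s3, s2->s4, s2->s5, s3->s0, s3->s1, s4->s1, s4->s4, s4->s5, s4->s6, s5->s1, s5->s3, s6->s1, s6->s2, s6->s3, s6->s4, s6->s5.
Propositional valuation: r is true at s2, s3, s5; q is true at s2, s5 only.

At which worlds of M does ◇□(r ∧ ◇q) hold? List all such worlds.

Let φ = ◇□(r ∧ ◇q). Evaluate φ at each world:
  s0 (successors {s1, s4}): φ is false.
  s1 (successors {s0, s1, s4}): φ is false.
  s2 (successors {s0, s1, s3, s4, s5}): φ is false.
  s3 (successors {s0, s1}): φ is false.
  s4 (successors {s1, s4, s5, s6}): φ is false.
  s5 (successors {s1, s3}): φ is false.
  s6 (successors {s1, s2, s3, s4, s5}): φ is false.
For instance, at s2:
  At s2: ◇□(r ∧ ◇q) requires □(r ∧ ◇q) at some successor in {s0, s1, s3, s4, s5}.
    At s0: □(r ∧ ◇q) is false.
    At s1: □(r ∧ ◇q) is false.
    At s3: □(r ∧ ◇q) is false.
    At s4: □(r ∧ ◇q) is false.
    At s5: □(r ∧ ◇q) is false.
  So ◇□(r ∧ ◇q) is false at s2.
Satisfying worlds: none.

none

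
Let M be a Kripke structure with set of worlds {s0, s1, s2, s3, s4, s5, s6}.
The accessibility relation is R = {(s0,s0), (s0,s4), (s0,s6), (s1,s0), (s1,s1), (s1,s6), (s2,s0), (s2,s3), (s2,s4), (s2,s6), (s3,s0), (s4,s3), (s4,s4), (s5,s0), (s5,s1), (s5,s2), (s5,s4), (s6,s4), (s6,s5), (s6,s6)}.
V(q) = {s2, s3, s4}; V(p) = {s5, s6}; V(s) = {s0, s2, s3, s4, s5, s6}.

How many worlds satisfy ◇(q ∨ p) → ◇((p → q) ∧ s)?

Recall that ◇ψ holds at a world iff ψ holds at some accessible world.
Let φ = ◇(q ∨ p) → ◇((p → q) ∧ s). Evaluate φ at each world:
  s0 (successors {s0, s4, s6}): φ is true.
  s1 (successors {s0, s1, s6}): φ is true.
  s2 (successors {s0, s3, s4, s6}): φ is true.
  s3 (successors {s0}): φ is true.
  s4 (successors {s3, s4}): φ is true.
  s5 (successors {s0, s1, s2, s4}): φ is true.
  s6 (successors {s4, s5, s6}): φ is true.
For instance, at s3:
  At s3: ◇(q ∨ p) is false, ◇((p → q) ∧ s) is true, so ◇(q ∨ p) → ◇((p → q) ∧ s) is true.
    At s3: ◇(q ∨ p) requires q ∨ p at some successor in {s0}.
      At s0: q ∨ p is false.
    So ◇(q ∨ p) is false at s3.
    At s3: ◇((p → q) ∧ s) requires (p → q) ∧ s at some successor in {s0}.
      (p → q) ∧ s holds at s0, so ◇((p → q) ∧ s) is true at s3.
Satisfying worlds: {s0, s1, s2, s3, s4, s5, s6}

7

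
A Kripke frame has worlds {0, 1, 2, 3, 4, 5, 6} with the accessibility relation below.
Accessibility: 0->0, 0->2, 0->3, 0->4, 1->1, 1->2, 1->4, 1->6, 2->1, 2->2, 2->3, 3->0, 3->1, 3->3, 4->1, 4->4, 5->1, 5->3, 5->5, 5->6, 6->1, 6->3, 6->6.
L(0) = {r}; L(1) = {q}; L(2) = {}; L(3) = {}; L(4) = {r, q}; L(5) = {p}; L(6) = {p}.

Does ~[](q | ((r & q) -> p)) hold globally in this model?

Let φ = ~[](q | ((r & q) -> p)). Evaluate φ at each world:
  0 (successors {0, 2, 3, 4}): φ is false.
  1 (successors {1, 2, 4, 6}): φ is false.
  2 (successors {1, 2, 3}): φ is false.
  3 (successors {0, 1, 3}): φ is false.
  4 (successors {1, 4}): φ is false.
  5 (successors {1, 3, 5, 6}): φ is false.
  6 (successors {1, 3, 6}): φ is false.
Detail at 0 (counterexample):
  At 0: [](q | ((r & q) -> p)) is true, so ~[](q | ((r & q) -> p)) is false.
    At 0: [](q | ((r & q) -> p)) requires q | ((r & q) -> p) at every successor {0, 2, 3, 4}.
      At 0: q | ((r & q) -> p) is true.
      At 2: q | ((r & q) -> p) is true.
      At 3: q | ((r & q) -> p) is true.
      At 4: q | ((r & q) -> p) is true.
    So [](q | ((r & q) -> p)) is true at 0.

No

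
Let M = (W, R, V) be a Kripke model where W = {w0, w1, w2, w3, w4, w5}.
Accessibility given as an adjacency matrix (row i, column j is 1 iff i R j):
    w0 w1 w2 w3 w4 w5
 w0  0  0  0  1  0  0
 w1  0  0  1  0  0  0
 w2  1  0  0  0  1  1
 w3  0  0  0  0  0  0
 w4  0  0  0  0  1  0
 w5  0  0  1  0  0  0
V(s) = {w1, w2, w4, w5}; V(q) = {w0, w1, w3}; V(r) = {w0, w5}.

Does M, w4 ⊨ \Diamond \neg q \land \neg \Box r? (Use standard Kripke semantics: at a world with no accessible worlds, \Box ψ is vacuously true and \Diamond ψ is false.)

At w4: \Diamond \neg q is true, \neg \Box r is true, so \Diamond \neg q \land \neg \Box r is true.
  At w4: \Diamond \neg q requires \neg q at some successor in {w4}.
    \neg q holds at w4, so \Diamond \neg q is true at w4.
  At w4: \Box r is false, so \neg \Box r is true.
    At w4: \Box r requires r at every successor {w4}.
      r fails at w4, so \Box r is false at w4.

Yes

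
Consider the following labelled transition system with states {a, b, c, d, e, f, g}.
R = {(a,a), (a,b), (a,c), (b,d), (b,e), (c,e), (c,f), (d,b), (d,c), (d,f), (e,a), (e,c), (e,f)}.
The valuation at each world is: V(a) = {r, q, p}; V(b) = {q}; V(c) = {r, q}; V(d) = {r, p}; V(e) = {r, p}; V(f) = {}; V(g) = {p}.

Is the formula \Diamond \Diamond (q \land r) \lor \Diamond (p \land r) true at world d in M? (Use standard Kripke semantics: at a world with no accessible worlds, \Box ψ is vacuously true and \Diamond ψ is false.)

At d: \Diamond \Diamond (q \land r) is false, \Diamond (p \land r) is false, so \Diamond \Diamond (q \land r) \lor \Diamond (p \land r) is false.
  At d: \Diamond \Diamond (q \land r) requires \Diamond (q \land r) at some successor in {b, c, f}.
    At b: \Diamond (q \land r) is false.
    At c: \Diamond (q \land r) is false.
    At f: \Diamond (q \land r) is false.
  So \Diamond \Diamond (q \land r) is false at d.
  At d: \Diamond (p \land r) requires p \land r at some successor in {b, c, f}.
    At b: p \land r is false.
    At c: p \land r is false.
    At f: p \land r is false.
  So \Diamond (p \land r) is false at d.

No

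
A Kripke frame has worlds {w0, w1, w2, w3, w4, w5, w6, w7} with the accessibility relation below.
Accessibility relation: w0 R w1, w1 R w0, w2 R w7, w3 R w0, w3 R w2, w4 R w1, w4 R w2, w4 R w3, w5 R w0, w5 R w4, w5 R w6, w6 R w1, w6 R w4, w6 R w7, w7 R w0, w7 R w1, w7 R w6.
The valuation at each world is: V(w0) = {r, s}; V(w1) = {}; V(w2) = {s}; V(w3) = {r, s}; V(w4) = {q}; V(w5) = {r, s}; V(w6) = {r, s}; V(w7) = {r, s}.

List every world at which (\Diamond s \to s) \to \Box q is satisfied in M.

w1, w4

Let φ = (\Diamond s \to s) \to \Box q. Evaluate φ at each world:
  w0 (successors {w1}): φ is false.
  w1 (successors {w0}): φ is true.
  w2 (successors {w7}): φ is false.
  w3 (successors {w0, w2}): φ is false.
  w4 (successors {w1, w2, w3}): φ is true.
  w5 (successors {w0, w4, w6}): φ is false.
  w6 (successors {w1, w4, w7}): φ is false.
  w7 (successors {w0, w1, w6}): φ is false.
For instance, at w4:
  At w4: \Diamond s \to s is false, \Box q is false, so (\Diamond s \to s) \to \Box q is true.
    At w4: \Diamond s is true, s is false, so \Diamond s \to s is false.
      At w4: \Diamond s requires s at some successor in {w1, w2, w3}.
        s holds at w2, so \Diamond s is true at w4.
    At w4: \Box q requires q at every successor {w1, w2, w3}.
      q fails at w1, so \Box q is false at w4.
Satisfying worlds: {w1, w4}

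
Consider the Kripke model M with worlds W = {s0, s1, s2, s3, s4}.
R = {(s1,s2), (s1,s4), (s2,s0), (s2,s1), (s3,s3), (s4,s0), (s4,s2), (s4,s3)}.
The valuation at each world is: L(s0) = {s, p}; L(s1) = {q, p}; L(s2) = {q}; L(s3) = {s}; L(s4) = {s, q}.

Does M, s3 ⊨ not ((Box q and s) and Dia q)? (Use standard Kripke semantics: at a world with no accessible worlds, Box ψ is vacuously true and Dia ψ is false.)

Yes

At s3: (Box q and s) and Dia q is false, so not ((Box q and s) and Dia q) is true.
  At s3: Box q and s is false, Dia q is false, so (Box q and s) and Dia q is false.
    At s3: Box q is false, s is true, so Box q and s is false.
      At s3: Box q requires q at every successor {s3}.
        q fails at s3, so Box q is false at s3.
    At s3: Dia q requires q at some successor in {s3}.
      At s3: q is false.
    So Dia q is false at s3.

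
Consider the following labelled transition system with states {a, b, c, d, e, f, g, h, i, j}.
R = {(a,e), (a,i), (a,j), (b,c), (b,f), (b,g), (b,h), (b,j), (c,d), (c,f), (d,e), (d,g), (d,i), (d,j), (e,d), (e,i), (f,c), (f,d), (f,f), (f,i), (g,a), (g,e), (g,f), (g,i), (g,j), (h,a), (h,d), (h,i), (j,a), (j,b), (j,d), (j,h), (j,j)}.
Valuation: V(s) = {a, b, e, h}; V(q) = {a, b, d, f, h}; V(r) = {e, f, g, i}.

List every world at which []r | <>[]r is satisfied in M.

a, d, e, f, g, h, i

Let φ = []r | <>[]r. Evaluate φ at each world:
  a (successors {e, i, j}): φ is true.
  b (successors {c, f, g, h, j}): φ is false.
  c (successors {d, f}): φ is false.
  d (successors {e, g, i, j}): φ is true.
  e (successors {d, i}): φ is true.
  f (successors {c, d, f, i}): φ is true.
  g (successors {a, e, f, i, j}): φ is true.
  h (successors {a, d, i}): φ is true.
  i (successors ∅): φ is true.
  j (successors {a, b, d, h, j}): φ is false.
For instance, at d:
  At d: []r is false, <>[]r is true, so []r | <>[]r is true.
    At d: []r requires r at every successor {e, g, i, j}.
      r fails at j, so []r is false at d.
    At d: <>[]r requires []r at some successor in {e, g, i, j}.
      []r holds at i, so <>[]r is true at d.
Satisfying worlds: {a, d, e, f, g, h, i}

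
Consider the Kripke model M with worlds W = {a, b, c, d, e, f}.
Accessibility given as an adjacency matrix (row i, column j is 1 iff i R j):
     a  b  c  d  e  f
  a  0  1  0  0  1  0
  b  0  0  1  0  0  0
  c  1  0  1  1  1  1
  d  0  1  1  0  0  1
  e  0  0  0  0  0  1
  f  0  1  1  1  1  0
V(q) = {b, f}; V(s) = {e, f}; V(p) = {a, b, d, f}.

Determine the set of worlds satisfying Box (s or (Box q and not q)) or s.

Let φ = Box (s or (Box q and not q)) or s. Evaluate φ at each world:
  a (successors {b, e}): φ is false.
  b (successors {c}): φ is false.
  c (successors {a, c, d, e, f}): φ is false.
  d (successors {b, c, f}): φ is false.
  e (successors {f}): φ is true.
  f (successors {b, c, d, e}): φ is true.
For instance, at d:
  At d: Box (s or (Box q and not q)) is false, s is false, so Box (s or (Box q and not q)) or s is false.
    At d: Box (s or (Box q and not q)) requires s or (Box q and not q) at every successor {b, c, f}.
      s or (Box q and not q) fails at b, so Box (s or (Box q and not q)) is false at d.
Satisfying worlds: {e, f}

e, f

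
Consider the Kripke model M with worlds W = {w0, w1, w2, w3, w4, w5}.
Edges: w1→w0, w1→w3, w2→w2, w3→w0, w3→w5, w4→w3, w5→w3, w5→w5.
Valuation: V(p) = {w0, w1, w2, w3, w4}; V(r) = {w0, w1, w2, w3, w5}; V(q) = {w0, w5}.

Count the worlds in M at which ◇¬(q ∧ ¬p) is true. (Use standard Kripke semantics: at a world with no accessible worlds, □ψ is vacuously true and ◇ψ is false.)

5

Let φ = ◇¬(q ∧ ¬p). Evaluate φ at each world:
  w0 (successors ∅): φ is false.
  w1 (successors {w0, w3}): φ is true.
  w2 (successors {w2}): φ is true.
  w3 (successors {w0, w5}): φ is true.
  w4 (successors {w3}): φ is true.
  w5 (successors {w3, w5}): φ is true.
For instance, at w4:
  At w4: ◇¬(q ∧ ¬p) requires ¬(q ∧ ¬p) at some successor in {w3}.
    ¬(q ∧ ¬p) holds at w3, so ◇¬(q ∧ ¬p) is true at w4.
Satisfying worlds: {w1, w2, w3, w4, w5}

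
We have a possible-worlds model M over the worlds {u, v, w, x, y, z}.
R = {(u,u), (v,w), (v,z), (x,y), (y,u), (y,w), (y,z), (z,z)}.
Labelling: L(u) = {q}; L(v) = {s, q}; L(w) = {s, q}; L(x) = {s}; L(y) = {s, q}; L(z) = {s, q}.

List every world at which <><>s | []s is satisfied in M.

v, w, x, y, z

Recall that []ψ holds at a world iff ψ holds at every accessible world, and <>ψ holds iff ψ holds at some accessible world.
Let φ = <><>s | []s. Evaluate φ at each world:
  u (successors {u}): φ is false.
  v (successors {w, z}): φ is true.
  w (successors ∅): φ is true.
  x (successors {y}): φ is true.
  y (successors {u, w, z}): φ is true.
  z (successors {z}): φ is true.
For instance, at z:
  At z: <><>s is true, []s is true, so <><>s | []s is true.
    At z: <><>s requires <>s at some successor in {z}.
      <>s holds at z, so <><>s is true at z.
    At z: []s requires s at every successor {z}.
      At z: s is true.
    So []s is true at z.
Satisfying worlds: {v, w, x, y, z}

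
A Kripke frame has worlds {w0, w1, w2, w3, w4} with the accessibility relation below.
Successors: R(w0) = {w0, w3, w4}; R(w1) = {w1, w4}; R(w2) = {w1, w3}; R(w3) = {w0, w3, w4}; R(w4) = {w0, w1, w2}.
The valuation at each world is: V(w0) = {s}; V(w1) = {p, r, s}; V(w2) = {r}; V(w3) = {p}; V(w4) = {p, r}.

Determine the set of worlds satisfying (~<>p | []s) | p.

Let φ = (~<>p | []s) | p. Evaluate φ at each world:
  w0 (successors {w0, w3, w4}): φ is false.
  w1 (successors {w1, w4}): φ is true.
  w2 (successors {w1, w3}): φ is false.
  w3 (successors {w0, w3, w4}): φ is true.
  w4 (successors {w0, w1, w2}): φ is true.
For instance, at w0:
  At w0: ~<>p | []s is false, p is false, so (~<>p | []s) | p is false.
    At w0: ~<>p is false, []s is false, so ~<>p | []s is false.
      At w0: <>p is true, so ~<>p is false.
      At w0: []s requires s at every successor {w0, w3, w4}.
        s fails at w3, so []s is false at w0.
Satisfying worlds: {w1, w3, w4}

w1, w3, w4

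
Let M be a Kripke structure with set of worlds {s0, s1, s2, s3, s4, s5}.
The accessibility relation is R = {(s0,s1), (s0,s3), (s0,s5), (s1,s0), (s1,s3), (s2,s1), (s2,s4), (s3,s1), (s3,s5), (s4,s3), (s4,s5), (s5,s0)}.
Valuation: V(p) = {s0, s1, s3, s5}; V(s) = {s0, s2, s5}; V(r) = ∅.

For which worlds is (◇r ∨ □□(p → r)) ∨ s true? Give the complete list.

s0, s2, s5

Let φ = (◇r ∨ □□(p → r)) ∨ s. Evaluate φ at each world:
  s0 (successors {s1, s3, s5}): φ is true.
  s1 (successors {s0, s3}): φ is false.
  s2 (successors {s1, s4}): φ is true.
  s3 (successors {s1, s5}): φ is false.
  s4 (successors {s3, s5}): φ is false.
  s5 (successors {s0}): φ is true.
For instance, at s0:
  At s0: ◇r ∨ □□(p → r) is false, s is true, so (◇r ∨ □□(p → r)) ∨ s is true.
    At s0: ◇r is false, □□(p → r) is false, so ◇r ∨ □□(p → r) is false.
      At s0: ◇r requires r at some successor in {s1, s3, s5}.
        At s1: r is false.
        At s3: r is false.
        At s5: r is false.
      So ◇r is false at s0.
      At s0: □□(p → r) requires □(p → r) at every successor {s1, s3, s5}.
        □(p → r) fails at s1, so □□(p → r) is false at s0.
Satisfying worlds: {s0, s2, s5}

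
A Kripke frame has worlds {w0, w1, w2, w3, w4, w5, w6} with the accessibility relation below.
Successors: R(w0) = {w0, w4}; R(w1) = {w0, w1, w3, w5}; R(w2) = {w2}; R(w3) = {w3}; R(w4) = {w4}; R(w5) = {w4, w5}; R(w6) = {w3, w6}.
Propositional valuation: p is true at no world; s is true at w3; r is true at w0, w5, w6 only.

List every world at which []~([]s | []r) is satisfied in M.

Let φ = []~([]s | []r). Evaluate φ at each world:
  w0 (successors {w0, w4}): φ is true.
  w1 (successors {w0, w1, w3, w5}): φ is false.
  w2 (successors {w2}): φ is true.
  w3 (successors {w3}): φ is false.
  w4 (successors {w4}): φ is true.
  w5 (successors {w4, w5}): φ is true.
  w6 (successors {w3, w6}): φ is false.
For instance, at w1:
  At w1: []~([]s | []r) requires ~([]s | []r) at every successor {w0, w1, w3, w5}.
    ~([]s | []r) fails at w3, so []~([]s | []r) is false at w1.
      At w3: []s | []r is true, so ~([]s | []r) is false.
Satisfying worlds: {w0, w2, w4, w5}

w0, w2, w4, w5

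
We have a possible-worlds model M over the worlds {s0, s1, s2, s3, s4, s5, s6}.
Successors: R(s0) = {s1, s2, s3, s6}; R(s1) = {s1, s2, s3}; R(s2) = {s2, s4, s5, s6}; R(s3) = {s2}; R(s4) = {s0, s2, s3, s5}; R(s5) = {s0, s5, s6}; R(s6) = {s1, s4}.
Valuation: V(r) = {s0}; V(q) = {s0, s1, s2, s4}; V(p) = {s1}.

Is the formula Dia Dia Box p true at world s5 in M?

No

Recall that Box ψ holds at a world iff ψ holds at every accessible world, and Dia ψ holds iff ψ holds at some accessible world.
At s5: Dia Dia Box p requires Dia Box p at some successor in {s0, s5, s6}.
  At s0: Dia Box p is false.
  At s5: Dia Box p is false.
  At s6: Dia Box p is false.
So Dia Dia Box p is false at s5.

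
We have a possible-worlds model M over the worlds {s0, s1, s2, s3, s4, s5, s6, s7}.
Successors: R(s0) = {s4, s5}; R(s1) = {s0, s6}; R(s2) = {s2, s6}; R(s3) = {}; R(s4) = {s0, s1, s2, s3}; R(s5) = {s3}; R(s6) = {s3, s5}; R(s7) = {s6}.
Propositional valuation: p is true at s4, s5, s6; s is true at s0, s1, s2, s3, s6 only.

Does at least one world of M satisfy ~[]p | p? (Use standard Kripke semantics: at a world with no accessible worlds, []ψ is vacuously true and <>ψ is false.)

Yes

Let φ = ~[]p | p. Evaluate φ at each world:
  s0 (successors {s4, s5}): φ is false.
  s1 (successors {s0, s6}): φ is true.
  s2 (successors {s2, s6}): φ is true.
  s3 (successors ∅): φ is false.
  s4 (successors {s0, s1, s2, s3}): φ is true.
  s5 (successors {s3}): φ is true.
  s6 (successors {s3, s5}): φ is true.
  s7 (successors {s6}): φ is false.
Detail at s1 (witness):
  At s1: ~[]p is true, p is false, so ~[]p | p is true.
    At s1: []p is false, so ~[]p is true.
      At s1: []p requires p at every successor {s0, s6}.
        p fails at s0, so []p is false at s1.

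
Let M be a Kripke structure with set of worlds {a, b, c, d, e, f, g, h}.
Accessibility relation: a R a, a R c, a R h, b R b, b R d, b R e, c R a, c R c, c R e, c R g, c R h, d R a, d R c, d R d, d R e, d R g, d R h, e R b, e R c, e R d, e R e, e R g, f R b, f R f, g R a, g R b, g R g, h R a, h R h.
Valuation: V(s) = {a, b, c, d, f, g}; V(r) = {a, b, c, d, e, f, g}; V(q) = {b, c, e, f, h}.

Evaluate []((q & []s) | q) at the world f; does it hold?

Yes

At f: []((q & []s) | q) requires (q & []s) | q at every successor {b, f}.
    At b: q & []s is false, q is true, so (q & []s) | q is true.
      At b: q is true, []s is false, so q & []s is false.
    At f: q & []s is true, q is true, so (q & []s) | q is true.
      At f: q is true, []s is true, so q & []s is true.
So []((q & []s) | q) is true at f.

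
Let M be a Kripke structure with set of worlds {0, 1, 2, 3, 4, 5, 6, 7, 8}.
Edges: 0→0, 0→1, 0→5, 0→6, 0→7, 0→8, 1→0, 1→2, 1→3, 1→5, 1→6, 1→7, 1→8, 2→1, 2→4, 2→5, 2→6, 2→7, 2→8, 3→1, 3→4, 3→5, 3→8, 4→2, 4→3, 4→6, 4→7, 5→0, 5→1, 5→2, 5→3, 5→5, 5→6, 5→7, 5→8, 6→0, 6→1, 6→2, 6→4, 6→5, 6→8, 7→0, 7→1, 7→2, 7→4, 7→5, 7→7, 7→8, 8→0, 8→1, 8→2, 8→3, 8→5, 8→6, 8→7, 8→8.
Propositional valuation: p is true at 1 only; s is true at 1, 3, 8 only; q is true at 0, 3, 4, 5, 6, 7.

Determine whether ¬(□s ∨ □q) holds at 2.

At 2: □s ∨ □q is false, so ¬(□s ∨ □q) is true.
  At 2: □s is false, □q is false, so □s ∨ □q is false.
    At 2: □s requires s at every successor {1, 4, 5, 6, 7, 8}.
      s fails at 4, so □s is false at 2.
    At 2: □q requires q at every successor {1, 4, 5, 6, 7, 8}.
      q fails at 1, so □q is false at 2.

Yes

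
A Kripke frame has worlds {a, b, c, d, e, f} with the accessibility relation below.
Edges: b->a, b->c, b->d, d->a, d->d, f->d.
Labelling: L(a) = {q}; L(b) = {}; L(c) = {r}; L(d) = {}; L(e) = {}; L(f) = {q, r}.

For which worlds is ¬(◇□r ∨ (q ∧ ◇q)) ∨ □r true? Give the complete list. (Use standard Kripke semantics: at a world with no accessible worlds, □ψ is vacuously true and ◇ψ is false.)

Let φ = ¬(◇□r ∨ (q ∧ ◇q)) ∨ □r. Evaluate φ at each world:
  a (successors ∅): φ is true.
  b (successors {a, c, d}): φ is false.
  c (successors ∅): φ is true.
  d (successors {a, d}): φ is false.
  e (successors ∅): φ is true.
  f (successors {d}): φ is true.
For instance, at b:
  At b: ¬(◇□r ∨ (q ∧ ◇q)) is false, □r is false, so ¬(◇□r ∨ (q ∧ ◇q)) ∨ □r is false.
    At b: ◇□r ∨ (q ∧ ◇q) is true, so ¬(◇□r ∨ (q ∧ ◇q)) is false.
      At b: ◇□r is true, q ∧ ◇q is false, so ◇□r ∨ (q ∧ ◇q) is true.
    At b: □r requires r at every successor {a, c, d}.
      r fails at a, so □r is false at b.
Satisfying worlds: {a, c, e, f}

a, c, e, f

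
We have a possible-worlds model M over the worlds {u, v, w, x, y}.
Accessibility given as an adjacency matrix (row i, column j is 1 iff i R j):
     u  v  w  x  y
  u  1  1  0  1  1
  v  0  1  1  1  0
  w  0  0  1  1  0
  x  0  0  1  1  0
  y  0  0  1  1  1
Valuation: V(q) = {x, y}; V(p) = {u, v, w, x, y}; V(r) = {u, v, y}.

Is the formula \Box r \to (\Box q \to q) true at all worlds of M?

Let φ = \Box r \to (\Box q \to q). Evaluate φ at each world:
  u (successors {u, v, x, y}): φ is true.
  v (successors {v, w, x}): φ is true.
  w (successors {w, x}): φ is true.
  x (successors {w, x}): φ is true.
  y (successors {w, x, y}): φ is true.
For instance, at v:
  At v: \Box r is false, \Box q \to q is true, so \Box r \to (\Box q \to q) is true.
    At v: \Box r requires r at every successor {v, w, x}.
      r fails at w, so \Box r is false at v.
    At v: \Box q is false, q is false, so \Box q \to q is true.
      At v: \Box q requires q at every successor {v, w, x}.
        q fails at v, so \Box q is false at v.

Yes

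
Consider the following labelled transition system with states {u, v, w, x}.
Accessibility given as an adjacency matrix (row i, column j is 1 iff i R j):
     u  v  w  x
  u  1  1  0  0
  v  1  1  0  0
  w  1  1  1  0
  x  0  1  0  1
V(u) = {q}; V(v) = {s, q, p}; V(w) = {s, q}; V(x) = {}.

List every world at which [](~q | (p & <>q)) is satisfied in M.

Let φ = [](~q | (p & <>q)). Evaluate φ at each world:
  u (successors {u, v}): φ is false.
  v (successors {u, v}): φ is false.
  w (successors {u, v, w}): φ is false.
  x (successors {v, x}): φ is true.
For instance, at u:
  At u: [](~q | (p & <>q)) requires ~q | (p & <>q) at every successor {u, v}.
    ~q | (p & <>q) fails at u, so [](~q | (p & <>q)) is false at u.
      At u: ~q is false, p & <>q is false, so ~q | (p & <>q) is false.
Satisfying worlds: {x}

x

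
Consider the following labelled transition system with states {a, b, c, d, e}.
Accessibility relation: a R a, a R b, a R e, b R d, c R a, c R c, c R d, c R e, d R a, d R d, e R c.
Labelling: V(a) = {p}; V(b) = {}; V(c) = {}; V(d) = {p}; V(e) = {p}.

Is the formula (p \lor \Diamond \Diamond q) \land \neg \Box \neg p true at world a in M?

Yes

Recall that \Box ψ holds at a world iff ψ holds at every accessible world, and \Diamond ψ holds iff ψ holds at some accessible world.
At a: p \lor \Diamond \Diamond q is true, \neg \Box \neg p is true, so (p \lor \Diamond \Diamond q) \land \neg \Box \neg p is true.
  At a: p is true, \Diamond \Diamond q is false, so p \lor \Diamond \Diamond q is true.
    At a: \Diamond \Diamond q requires \Diamond q at some successor in {a, b, e}.
      At a: \Diamond q is false.
      At b: \Diamond q is false.
      At e: \Diamond q is false.
    So \Diamond \Diamond q is false at a.
  At a: \Box \neg p is false, so \neg \Box \neg p is true.
    At a: \Box \neg p requires \neg p at every successor {a, b, e}.
      \neg p fails at a, so \Box \neg p is false at a.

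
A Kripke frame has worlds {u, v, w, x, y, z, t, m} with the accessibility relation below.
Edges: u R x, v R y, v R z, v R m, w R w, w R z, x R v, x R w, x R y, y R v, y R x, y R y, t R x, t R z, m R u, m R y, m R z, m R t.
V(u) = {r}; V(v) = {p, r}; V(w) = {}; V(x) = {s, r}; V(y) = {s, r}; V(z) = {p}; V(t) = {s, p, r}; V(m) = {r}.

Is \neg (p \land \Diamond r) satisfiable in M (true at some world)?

Let φ = \neg (p \land \Diamond r). Evaluate φ at each world:
  u (successors {x}): φ is true.
  v (successors {y, z, m}): φ is false.
  w (successors {w, z}): φ is true.
  x (successors {v, w, y}): φ is true.
  y (successors {v, x, y}): φ is true.
  z (successors ∅): φ is true.
  t (successors {x, z}): φ is false.
  m (successors {u, y, z, t}): φ is true.
Detail at u (witness):
  At u: p \land \Diamond r is false, so \neg (p \land \Diamond r) is true.
    At u: p is false, \Diamond r is true, so p \land \Diamond r is false.
      At u: \Diamond r requires r at some successor in {x}.
        r holds at x, so \Diamond r is true at u.

Yes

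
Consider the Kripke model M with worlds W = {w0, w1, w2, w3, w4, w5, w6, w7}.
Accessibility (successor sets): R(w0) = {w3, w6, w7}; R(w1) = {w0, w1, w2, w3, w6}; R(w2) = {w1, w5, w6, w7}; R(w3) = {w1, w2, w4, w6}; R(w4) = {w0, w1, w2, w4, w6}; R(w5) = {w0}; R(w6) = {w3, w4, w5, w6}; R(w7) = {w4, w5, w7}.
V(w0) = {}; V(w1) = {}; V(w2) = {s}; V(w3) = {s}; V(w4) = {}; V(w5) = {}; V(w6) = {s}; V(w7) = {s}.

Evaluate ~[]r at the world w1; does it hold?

At w1: []r is false, so ~[]r is true.
  At w1: []r requires r at every successor {w0, w1, w2, w3, w6}.
    r fails at w0, so []r is false at w1.

Yes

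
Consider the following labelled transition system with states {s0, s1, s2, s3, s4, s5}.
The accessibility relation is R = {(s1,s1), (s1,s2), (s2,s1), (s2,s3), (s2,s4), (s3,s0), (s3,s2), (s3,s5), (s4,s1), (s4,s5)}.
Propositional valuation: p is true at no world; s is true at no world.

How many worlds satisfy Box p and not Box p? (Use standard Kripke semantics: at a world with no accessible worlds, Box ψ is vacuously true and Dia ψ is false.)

Let φ = Box p and not Box p. Evaluate φ at each world:
  s0 (successors ∅): φ is false.
  s1 (successors {s1, s2}): φ is false.
  s2 (successors {s1, s3, s4}): φ is false.
  s3 (successors {s0, s2, s5}): φ is false.
  s4 (successors {s1, s5}): φ is false.
  s5 (successors ∅): φ is false.
For instance, at s1:
  At s1: Box p is false, not Box p is true, so Box p and not Box p is false.
    At s1: Box p requires p at every successor {s1, s2}.
      p fails at s1, so Box p is false at s1.
    At s1: Box p is false, so not Box p is true.
      At s1: Box p requires p at every successor {s1, s2}.
        p fails at s1, so Box p is false at s1.
Satisfying worlds: none.

0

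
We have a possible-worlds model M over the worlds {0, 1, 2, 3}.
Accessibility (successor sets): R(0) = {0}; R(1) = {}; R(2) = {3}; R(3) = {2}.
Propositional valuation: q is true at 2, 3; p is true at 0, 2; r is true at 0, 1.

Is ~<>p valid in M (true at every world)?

No

Let φ = ~<>p. Evaluate φ at each world:
  0 (successors {0}): φ is false.
  1 (successors ∅): φ is true.
  2 (successors {3}): φ is true.
  3 (successors {2}): φ is false.
Detail at 0 (counterexample):
  At 0: <>p is true, so ~<>p is false.
    At 0: <>p requires p at some successor in {0}.
      p holds at 0, so <>p is true at 0.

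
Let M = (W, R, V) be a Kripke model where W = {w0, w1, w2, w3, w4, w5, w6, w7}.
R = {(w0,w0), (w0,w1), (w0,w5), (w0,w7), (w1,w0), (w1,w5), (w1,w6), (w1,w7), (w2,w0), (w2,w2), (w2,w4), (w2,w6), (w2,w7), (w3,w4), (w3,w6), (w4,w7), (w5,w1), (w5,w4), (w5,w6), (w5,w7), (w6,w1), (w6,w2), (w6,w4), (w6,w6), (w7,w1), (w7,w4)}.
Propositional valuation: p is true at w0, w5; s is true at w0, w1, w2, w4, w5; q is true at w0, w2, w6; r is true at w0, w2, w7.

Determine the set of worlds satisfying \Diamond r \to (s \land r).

w0, w2, w3, w7

Let φ = \Diamond r \to (s \land r). Evaluate φ at each world:
  w0 (successors {w0, w1, w5, w7}): φ is true.
  w1 (successors {w0, w5, w6, w7}): φ is false.
  w2 (successors {w0, w2, w4, w6, w7}): φ is true.
  w3 (successors {w4, w6}): φ is true.
  w4 (successors {w7}): φ is false.
  w5 (successors {w1, w4, w6, w7}): φ is false.
  w6 (successors {w1, w2, w4, w6}): φ is false.
  w7 (successors {w1, w4}): φ is true.
For instance, at w2:
  At w2: \Diamond r is true, s \land r is true, so \Diamond r \to (s \land r) is true.
    At w2: \Diamond r requires r at some successor in {w0, w2, w4, w6, w7}.
      r holds at w0, so \Diamond r is true at w2.
Satisfying worlds: {w0, w2, w3, w7}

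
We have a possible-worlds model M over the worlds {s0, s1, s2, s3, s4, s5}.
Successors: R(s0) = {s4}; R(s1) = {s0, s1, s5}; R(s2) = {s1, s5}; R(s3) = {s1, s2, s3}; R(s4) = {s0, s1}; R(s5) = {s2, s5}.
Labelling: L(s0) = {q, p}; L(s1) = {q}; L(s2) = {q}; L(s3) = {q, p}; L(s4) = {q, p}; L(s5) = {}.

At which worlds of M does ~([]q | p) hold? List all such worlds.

s1, s2, s5

Let φ = ~([]q | p). Evaluate φ at each world:
  s0 (successors {s4}): φ is false.
  s1 (successors {s0, s1, s5}): φ is true.
  s2 (successors {s1, s5}): φ is true.
  s3 (successors {s1, s2, s3}): φ is false.
  s4 (successors {s0, s1}): φ is false.
  s5 (successors {s2, s5}): φ is true.
For instance, at s5:
  At s5: []q | p is false, so ~([]q | p) is true.
    At s5: []q is false, p is false, so []q | p is false.
      At s5: []q requires q at every successor {s2, s5}.
        q fails at s5, so []q is false at s5.
Satisfying worlds: {s1, s2, s5}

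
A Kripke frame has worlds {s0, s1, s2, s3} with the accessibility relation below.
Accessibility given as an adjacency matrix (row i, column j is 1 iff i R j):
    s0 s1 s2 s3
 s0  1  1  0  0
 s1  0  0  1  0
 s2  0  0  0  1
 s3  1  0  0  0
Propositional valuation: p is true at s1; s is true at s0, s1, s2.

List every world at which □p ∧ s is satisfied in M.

Let φ = □p ∧ s. Evaluate φ at each world:
  s0 (successors {s0, s1}): φ is false.
  s1 (successors {s2}): φ is false.
  s2 (successors {s3}): φ is false.
  s3 (successors {s0}): φ is false.
For instance, at s0:
  At s0: □p is false, s is true, so □p ∧ s is false.
    At s0: □p requires p at every successor {s0, s1}.
      p fails at s0, so □p is false at s0.
Satisfying worlds: none.

none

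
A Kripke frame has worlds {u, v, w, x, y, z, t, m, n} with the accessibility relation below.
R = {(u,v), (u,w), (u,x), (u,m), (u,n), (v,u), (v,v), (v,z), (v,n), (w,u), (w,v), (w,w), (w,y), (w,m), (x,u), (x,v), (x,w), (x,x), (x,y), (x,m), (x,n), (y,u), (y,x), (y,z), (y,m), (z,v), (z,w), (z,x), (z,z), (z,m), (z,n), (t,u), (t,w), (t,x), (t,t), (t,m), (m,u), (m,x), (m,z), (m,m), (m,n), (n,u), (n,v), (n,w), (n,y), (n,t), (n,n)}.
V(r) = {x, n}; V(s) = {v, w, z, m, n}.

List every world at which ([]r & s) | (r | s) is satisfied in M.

v, w, x, z, m, n

Let φ = ([]r & s) | (r | s). Evaluate φ at each world:
  u (successors {v, w, x, m, n}): φ is false.
  v (successors {u, v, z, n}): φ is true.
  w (successors {u, v, w, y, m}): φ is true.
  x (successors {u, v, w, x, y, m, n}): φ is true.
  y (successors {u, x, z, m}): φ is false.
  z (successors {v, w, x, z, m, n}): φ is true.
  t (successors {u, w, x, t, m}): φ is false.
  m (successors {u, x, z, m, n}): φ is true.
  n (successors {u, v, w, y, t, n}): φ is true.
For instance, at y:
  At y: []r & s is false, r | s is false, so ([]r & s) | (r | s) is false.
    At y: []r is false, s is false, so []r & s is false.
      At y: []r requires r at every successor {u, x, z, m}.
        r fails at u, so []r is false at y.
Satisfying worlds: {v, w, x, z, m, n}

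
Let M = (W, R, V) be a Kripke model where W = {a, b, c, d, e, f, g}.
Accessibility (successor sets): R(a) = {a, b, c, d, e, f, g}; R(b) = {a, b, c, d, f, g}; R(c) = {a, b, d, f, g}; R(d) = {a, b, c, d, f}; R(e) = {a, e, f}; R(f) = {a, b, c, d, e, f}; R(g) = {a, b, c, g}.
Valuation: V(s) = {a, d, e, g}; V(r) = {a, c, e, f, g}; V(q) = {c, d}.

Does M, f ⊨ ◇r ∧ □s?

At f: ◇r is true, □s is false, so ◇r ∧ □s is false.
  At f: ◇r requires r at some successor in {a, b, c, d, e, f}.
    r holds at a, so ◇r is true at f.
  At f: □s requires s at every successor {a, b, c, d, e, f}.
    s fails at b, so □s is false at f.

No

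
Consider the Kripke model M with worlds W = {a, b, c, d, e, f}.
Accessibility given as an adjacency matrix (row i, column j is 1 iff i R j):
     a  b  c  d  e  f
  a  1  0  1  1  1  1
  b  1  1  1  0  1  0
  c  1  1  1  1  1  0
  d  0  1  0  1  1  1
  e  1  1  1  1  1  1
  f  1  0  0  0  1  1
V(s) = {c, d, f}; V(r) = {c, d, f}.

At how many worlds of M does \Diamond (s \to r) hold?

Recall that \Diamond ψ holds at a world iff ψ holds at some accessible world.
Let φ = \Diamond (s \to r). Evaluate φ at each world:
  a (successors {a, c, d, e, f}): φ is true.
  b (successors {a, b, c, e}): φ is true.
  c (successors {a, b, c, d, e}): φ is true.
  d (successors {b, d, e, f}): φ is true.
  e (successors {a, b, c, d, e, f}): φ is true.
  f (successors {a, e, f}): φ is true.
For instance, at a:
  At a: \Diamond (s \to r) requires s \to r at some successor in {a, c, d, e, f}.
    s \to r holds at a, so \Diamond (s \to r) is true at a.
Satisfying worlds: {a, b, c, d, e, f}

6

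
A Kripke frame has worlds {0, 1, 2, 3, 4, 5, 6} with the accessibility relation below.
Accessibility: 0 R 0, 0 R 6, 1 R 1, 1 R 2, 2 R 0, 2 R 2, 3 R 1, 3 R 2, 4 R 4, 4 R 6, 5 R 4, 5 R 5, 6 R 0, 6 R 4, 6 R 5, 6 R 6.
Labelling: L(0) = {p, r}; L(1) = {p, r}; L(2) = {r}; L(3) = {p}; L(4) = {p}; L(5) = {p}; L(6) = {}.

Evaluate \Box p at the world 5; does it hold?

Recall that \Box ψ holds at a world iff ψ holds at every accessible world, and \Diamond ψ holds iff ψ holds at some accessible world.
At 5: \Box p requires p at every successor {4, 5}.
  At 4: p is true.
  At 5: p is true.
So \Box p is true at 5.

Yes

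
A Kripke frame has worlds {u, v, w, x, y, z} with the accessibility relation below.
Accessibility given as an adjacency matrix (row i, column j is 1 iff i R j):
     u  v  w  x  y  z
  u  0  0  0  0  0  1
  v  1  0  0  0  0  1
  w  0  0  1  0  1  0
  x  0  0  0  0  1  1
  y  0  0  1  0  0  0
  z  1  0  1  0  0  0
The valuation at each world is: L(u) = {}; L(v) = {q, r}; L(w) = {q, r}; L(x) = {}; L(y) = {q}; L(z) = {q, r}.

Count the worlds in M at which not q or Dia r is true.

6

Let φ = not q or Dia r. Evaluate φ at each world:
  u (successors {z}): φ is true.
  v (successors {u, z}): φ is true.
  w (successors {w, y}): φ is true.
  x (successors {y, z}): φ is true.
  y (successors {w}): φ is true.
  z (successors {u, w}): φ is true.
For instance, at z:
  At z: not q is false, Dia r is true, so not q or Dia r is true.
    At z: Dia r requires r at some successor in {u, w}.
      r holds at w, so Dia r is true at z.
Satisfying worlds: {u, v, w, x, y, z}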